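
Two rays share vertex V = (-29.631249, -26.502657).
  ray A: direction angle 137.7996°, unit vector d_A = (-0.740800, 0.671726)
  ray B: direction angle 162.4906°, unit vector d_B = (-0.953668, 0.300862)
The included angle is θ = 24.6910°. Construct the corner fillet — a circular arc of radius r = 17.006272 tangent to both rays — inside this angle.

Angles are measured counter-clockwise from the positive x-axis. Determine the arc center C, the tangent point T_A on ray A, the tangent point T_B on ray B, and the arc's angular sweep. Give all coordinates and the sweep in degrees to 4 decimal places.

bisector direction at 150.1451° = (-0.867289,0.497805)
center distance |VC| = r/sin(θ/2) = 17.006272/sin(12.3455°) = 79.540588
C = V + |VC|·bis = (-98.6159,13.0931)
T_A = V + ((C−V)·d_A)·d_A = V + 77.7013·d_A = (-87.1924,25.6913)
T_B = V + ((C−V)·d_B)·d_B = V + 77.7013·d_B = (-103.7325,-3.1253)
sweep = 180° − θ = 155.3090°

center=(-98.6159,13.0931) T_A=(-87.1924,25.6913) T_B=(-103.7325,-3.1253) sweep=155.3090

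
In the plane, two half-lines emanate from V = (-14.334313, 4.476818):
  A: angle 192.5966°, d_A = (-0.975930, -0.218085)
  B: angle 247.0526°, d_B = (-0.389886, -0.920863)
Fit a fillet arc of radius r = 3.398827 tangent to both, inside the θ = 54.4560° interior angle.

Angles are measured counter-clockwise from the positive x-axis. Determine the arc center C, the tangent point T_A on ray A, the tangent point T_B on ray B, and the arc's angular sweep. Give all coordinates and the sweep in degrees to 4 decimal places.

bisector direction at 219.8246° = (-0.768009,-0.640440)
center distance |VC| = r/sin(θ/2) = 3.398827/sin(27.2280°) = 7.428602
C = V + |VC|·bis = (-20.0395,-0.2808)
T_A = V + ((C−V)·d_A)·d_A = V + 6.6055·d_A = (-20.7808,3.0363)
T_B = V + ((C−V)·d_B)·d_B = V + 6.6055·d_B = (-16.9097,-1.6059)
sweep = 180° − θ = 125.5440°

center=(-20.0395,-0.2808) T_A=(-20.7808,3.0363) T_B=(-16.9097,-1.6059) sweep=125.5440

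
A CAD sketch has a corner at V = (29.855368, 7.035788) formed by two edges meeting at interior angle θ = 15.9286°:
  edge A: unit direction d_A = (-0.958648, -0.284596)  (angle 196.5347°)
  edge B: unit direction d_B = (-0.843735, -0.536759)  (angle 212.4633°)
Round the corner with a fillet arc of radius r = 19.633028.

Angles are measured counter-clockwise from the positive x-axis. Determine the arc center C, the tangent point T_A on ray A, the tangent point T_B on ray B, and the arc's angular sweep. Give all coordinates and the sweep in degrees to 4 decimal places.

bisector direction at 204.4990° = (-0.909969,-0.414677)
center distance |VC| = r/sin(θ/2) = 19.633028/sin(7.9643°) = 141.697365
C = V + |VC|·bis = (-99.0848,-51.7229)
T_A = V + ((C−V)·d_A)·d_A = V + 140.3306·d_A = (-104.6723,-32.9017)
T_B = V + ((C−V)·d_B)·d_B = V + 140.3306·d_B = (-88.5466,-68.2880)
sweep = 180° − θ = 164.0714°

center=(-99.0848,-51.7229) T_A=(-104.6723,-32.9017) T_B=(-88.5466,-68.2880) sweep=164.0714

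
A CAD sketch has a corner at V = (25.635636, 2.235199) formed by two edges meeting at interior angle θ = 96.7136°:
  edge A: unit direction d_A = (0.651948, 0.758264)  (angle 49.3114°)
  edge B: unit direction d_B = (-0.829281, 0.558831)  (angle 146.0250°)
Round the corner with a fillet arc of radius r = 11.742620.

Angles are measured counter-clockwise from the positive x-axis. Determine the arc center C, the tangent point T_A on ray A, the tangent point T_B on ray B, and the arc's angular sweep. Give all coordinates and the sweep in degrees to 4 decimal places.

center=(23.5389,17.8081) T_A=(32.4429,10.1526) T_B=(16.9768,8.0702) sweep=83.2864

bisector direction at 97.6682° = (-0.133436,0.991057)
center distance |VC| = r/sin(θ/2) = 11.742620/sin(48.3568°) = 15.713452
C = V + |VC|·bis = (23.5389,17.8081)
T_A = V + ((C−V)·d_A)·d_A = V + 10.4414·d_A = (32.4429,10.1526)
T_B = V + ((C−V)·d_B)·d_B = V + 10.4414·d_B = (16.9768,8.0702)
sweep = 180° − θ = 83.2864°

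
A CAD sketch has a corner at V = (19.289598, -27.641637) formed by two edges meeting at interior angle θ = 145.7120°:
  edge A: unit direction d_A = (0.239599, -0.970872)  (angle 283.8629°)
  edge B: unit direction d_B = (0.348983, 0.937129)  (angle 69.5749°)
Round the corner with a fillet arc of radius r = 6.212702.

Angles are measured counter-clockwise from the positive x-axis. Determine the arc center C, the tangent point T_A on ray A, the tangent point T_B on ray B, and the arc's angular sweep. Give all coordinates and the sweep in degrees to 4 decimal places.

bisector direction at 356.7189° = (0.998361,-0.057235)
center distance |VC| = r/sin(θ/2) = 6.212702/sin(72.8560°) = 6.501588
C = V + |VC|·bis = (25.7805,-28.0138)
T_A = V + ((C−V)·d_A)·d_A = V + 1.9165·d_A = (19.7488,-29.5023)
T_B = V + ((C−V)·d_B)·d_B = V + 1.9165·d_B = (19.9584,-25.8456)
sweep = 180° − θ = 34.2880°

center=(25.7805,-28.0138) T_A=(19.7488,-29.5023) T_B=(19.9584,-25.8456) sweep=34.2880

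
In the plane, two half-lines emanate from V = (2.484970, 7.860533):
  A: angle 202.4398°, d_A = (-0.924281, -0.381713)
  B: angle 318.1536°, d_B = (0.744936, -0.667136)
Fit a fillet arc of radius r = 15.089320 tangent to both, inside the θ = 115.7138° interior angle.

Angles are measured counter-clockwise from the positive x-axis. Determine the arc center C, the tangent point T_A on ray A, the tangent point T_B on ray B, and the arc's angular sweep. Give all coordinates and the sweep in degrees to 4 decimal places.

bisector direction at 260.2967° = (-0.168546,-0.985694)
center distance |VC| = r/sin(θ/2) = 15.089320/sin(57.8569°) = 17.820868
C = V + |VC|·bis = (-0.5187,-9.7054)
T_A = V + ((C−V)·d_A)·d_A = V + 9.4813·d_A = (-6.2785,4.2414)
T_B = V + ((C−V)·d_B)·d_B = V + 9.4813·d_B = (9.5480,1.5352)
sweep = 180° − θ = 64.2862°

center=(-0.5187,-9.7054) T_A=(-6.2785,4.2414) T_B=(9.5480,1.5352) sweep=64.2862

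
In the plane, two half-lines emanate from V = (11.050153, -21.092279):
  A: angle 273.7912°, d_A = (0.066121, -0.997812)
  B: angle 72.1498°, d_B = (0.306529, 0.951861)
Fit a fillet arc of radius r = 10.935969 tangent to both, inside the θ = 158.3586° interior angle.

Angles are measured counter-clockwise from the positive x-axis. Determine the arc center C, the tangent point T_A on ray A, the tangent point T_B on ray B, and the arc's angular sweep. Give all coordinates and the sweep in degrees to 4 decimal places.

center=(22.1004,-22.4549) T_A=(11.1884,-23.1779) T_B=(11.6909,-19.1027) sweep=21.6414

bisector direction at 352.9705° = (0.992483,-0.122380)
center distance |VC| = r/sin(θ/2) = 10.935969/sin(79.1793°) = 11.133936
C = V + |VC|·bis = (22.1004,-22.4549)
T_A = V + ((C−V)·d_A)·d_A = V + 2.0902·d_A = (11.1884,-23.1779)
T_B = V + ((C−V)·d_B)·d_B = V + 2.0902·d_B = (11.6909,-19.1027)
sweep = 180° − θ = 21.6414°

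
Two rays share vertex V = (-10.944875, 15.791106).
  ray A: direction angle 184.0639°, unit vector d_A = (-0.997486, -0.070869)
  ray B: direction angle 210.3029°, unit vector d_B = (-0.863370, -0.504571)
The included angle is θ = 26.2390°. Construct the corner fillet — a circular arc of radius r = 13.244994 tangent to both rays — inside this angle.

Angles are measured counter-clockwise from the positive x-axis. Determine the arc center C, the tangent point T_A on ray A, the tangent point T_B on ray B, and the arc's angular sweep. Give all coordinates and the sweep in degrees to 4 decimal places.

bisector direction at 197.1834° = (-0.955364,-0.295431)
center distance |VC| = r/sin(θ/2) = 13.244994/sin(13.1195°) = 58.352419
C = V + |VC|·bis = (-66.6927,-1.4480)
T_A = V + ((C−V)·d_A)·d_A = V + 56.8293·d_A = (-67.6313,11.7637)
T_B = V + ((C−V)·d_B)·d_B = V + 56.8293·d_B = (-60.0096,-12.8834)
sweep = 180° − θ = 153.7610°

center=(-66.6927,-1.4480) T_A=(-67.6313,11.7637) T_B=(-60.0096,-12.8834) sweep=153.7610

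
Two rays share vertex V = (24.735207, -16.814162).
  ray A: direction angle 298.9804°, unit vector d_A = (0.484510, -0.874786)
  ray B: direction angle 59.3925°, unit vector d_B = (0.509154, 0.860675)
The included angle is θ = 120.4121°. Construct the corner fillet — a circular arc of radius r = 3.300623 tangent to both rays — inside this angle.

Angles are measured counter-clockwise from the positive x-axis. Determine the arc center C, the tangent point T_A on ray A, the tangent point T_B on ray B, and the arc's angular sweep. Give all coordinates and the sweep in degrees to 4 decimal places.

center=(28.5382,-16.8682) T_A=(25.6508,-18.4674) T_B=(25.6974,-15.1876) sweep=59.5879

bisector direction at 359.1864° = (0.999899,-0.014199)
center distance |VC| = r/sin(θ/2) = 3.300623/sin(60.2060°) = 3.803359
C = V + |VC|·bis = (28.5382,-16.8682)
T_A = V + ((C−V)·d_A)·d_A = V + 1.8898·d_A = (25.6508,-18.4674)
T_B = V + ((C−V)·d_B)·d_B = V + 1.8898·d_B = (25.6974,-15.1876)
sweep = 180° − θ = 59.5879°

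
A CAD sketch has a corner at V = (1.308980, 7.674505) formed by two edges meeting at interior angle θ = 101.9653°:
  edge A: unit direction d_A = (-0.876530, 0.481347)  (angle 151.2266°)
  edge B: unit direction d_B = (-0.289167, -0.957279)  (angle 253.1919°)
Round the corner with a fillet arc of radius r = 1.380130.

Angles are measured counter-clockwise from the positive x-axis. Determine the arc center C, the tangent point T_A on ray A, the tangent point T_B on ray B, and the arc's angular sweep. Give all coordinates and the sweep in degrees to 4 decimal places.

bisector direction at 202.2092° = (-0.925810,-0.377990)
center distance |VC| = r/sin(θ/2) = 1.380130/sin(50.9826°) = 1.776331
C = V + |VC|·bis = (-0.3356,7.0031)
T_A = V + ((C−V)·d_A)·d_A = V + 1.1183·d_A = (0.3288,8.2128)
T_B = V + ((C−V)·d_B)·d_B = V + 1.1183·d_B = (0.9856,6.6040)
sweep = 180° − θ = 78.0347°

center=(-0.3356,7.0031) T_A=(0.3288,8.2128) T_B=(0.9856,6.6040) sweep=78.0347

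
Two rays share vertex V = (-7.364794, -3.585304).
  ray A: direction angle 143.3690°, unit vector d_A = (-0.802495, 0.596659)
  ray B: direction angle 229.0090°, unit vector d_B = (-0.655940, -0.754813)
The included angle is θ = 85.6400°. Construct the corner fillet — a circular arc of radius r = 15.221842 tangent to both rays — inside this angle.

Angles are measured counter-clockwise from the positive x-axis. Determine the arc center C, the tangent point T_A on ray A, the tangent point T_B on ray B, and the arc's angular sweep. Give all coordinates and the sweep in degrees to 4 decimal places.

bisector direction at 186.1890° = (-0.994172,-0.107808)
center distance |VC| = r/sin(θ/2) = 15.221842/sin(42.8200°) = 22.395028
C = V + |VC|·bis = (-29.6293,-5.9997)
T_A = V + ((C−V)·d_A)·d_A = V + 16.4266·d_A = (-20.5470,6.2158)
T_B = V + ((C−V)·d_B)·d_B = V + 16.4266·d_B = (-18.1397,-15.9843)
sweep = 180° − θ = 94.3600°

center=(-29.6293,-5.9997) T_A=(-20.5470,6.2158) T_B=(-18.1397,-15.9843) sweep=94.3600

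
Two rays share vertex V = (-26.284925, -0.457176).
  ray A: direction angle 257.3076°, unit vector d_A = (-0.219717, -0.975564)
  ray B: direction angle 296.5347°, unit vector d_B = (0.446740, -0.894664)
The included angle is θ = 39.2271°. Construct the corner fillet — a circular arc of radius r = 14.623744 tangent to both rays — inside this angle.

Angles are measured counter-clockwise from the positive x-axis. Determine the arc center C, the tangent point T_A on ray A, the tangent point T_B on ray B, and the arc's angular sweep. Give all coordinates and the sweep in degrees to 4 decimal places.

bisector direction at 276.9212° = (0.120503,-0.992713)
center distance |VC| = r/sin(θ/2) = 14.623744/sin(19.6136°) = 43.565271
C = V + |VC|·bis = (-21.0352,-43.7050)
T_A = V + ((C−V)·d_A)·d_A = V + 41.0375·d_A = (-35.3016,-40.4919)
T_B = V + ((C−V)·d_B)·d_B = V + 41.0375·d_B = (-7.9518,-37.1720)
sweep = 180° − θ = 140.7729°

center=(-21.0352,-43.7050) T_A=(-35.3016,-40.4919) T_B=(-7.9518,-37.1720) sweep=140.7729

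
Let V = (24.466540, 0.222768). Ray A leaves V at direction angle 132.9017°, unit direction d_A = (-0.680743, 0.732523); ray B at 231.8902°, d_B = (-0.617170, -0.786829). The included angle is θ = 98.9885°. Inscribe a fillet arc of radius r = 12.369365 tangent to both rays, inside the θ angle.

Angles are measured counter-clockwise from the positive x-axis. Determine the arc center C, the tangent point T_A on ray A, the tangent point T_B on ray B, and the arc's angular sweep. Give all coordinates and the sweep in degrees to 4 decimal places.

center=(8.2126,-0.4573) T_A=(17.2734,7.9630) T_B=(17.9452,-8.0913) sweep=81.0115

bisector direction at 182.3960° = (-0.999126,-0.041805)
center distance |VC| = r/sin(θ/2) = 12.369365/sin(49.4943°) = 16.268186
C = V + |VC|·bis = (8.2126,-0.4573)
T_A = V + ((C−V)·d_A)·d_A = V + 10.5666·d_A = (17.2734,7.9630)
T_B = V + ((C−V)·d_B)·d_B = V + 10.5666·d_B = (17.9452,-8.0913)
sweep = 180° − θ = 81.0115°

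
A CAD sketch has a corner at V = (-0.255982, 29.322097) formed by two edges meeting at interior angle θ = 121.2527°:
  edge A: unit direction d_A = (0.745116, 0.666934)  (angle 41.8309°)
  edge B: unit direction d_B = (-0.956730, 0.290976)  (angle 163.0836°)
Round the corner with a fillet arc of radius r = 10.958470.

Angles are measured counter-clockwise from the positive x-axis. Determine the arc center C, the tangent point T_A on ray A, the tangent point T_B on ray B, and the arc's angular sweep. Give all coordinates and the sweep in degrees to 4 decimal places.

bisector direction at 102.4573° = (-0.215711,0.976457)
center distance |VC| = r/sin(θ/2) = 10.958470/sin(60.6264°) = 12.575136
C = V + |VC|·bis = (-2.9686,41.6012)
T_A = V + ((C−V)·d_A)·d_A = V + 6.1681·d_A = (4.3400,33.4358)
T_B = V + ((C−V)·d_B)·d_B = V + 6.1681·d_B = (-6.1572,31.1169)
sweep = 180° − θ = 58.7473°

center=(-2.9686,41.6012) T_A=(4.3400,33.4358) T_B=(-6.1572,31.1169) sweep=58.7473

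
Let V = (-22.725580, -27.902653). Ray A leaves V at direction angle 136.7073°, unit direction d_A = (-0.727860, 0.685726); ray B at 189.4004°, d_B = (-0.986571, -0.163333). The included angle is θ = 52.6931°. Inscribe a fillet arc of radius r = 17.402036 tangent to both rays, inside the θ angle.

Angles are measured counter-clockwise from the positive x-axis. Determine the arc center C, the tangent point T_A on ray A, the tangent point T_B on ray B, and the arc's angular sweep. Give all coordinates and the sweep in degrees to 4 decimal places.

bisector direction at 163.0539° = (-0.956579,0.291473)
center distance |VC| = r/sin(θ/2) = 17.402036/sin(26.3466°) = 39.211491
C = V + |VC|·bis = (-60.2345,-16.4736)
T_A = V + ((C−V)·d_A)·d_A = V + 35.1384·d_A = (-48.3015,-3.8073)
T_B = V + ((C−V)·d_B)·d_B = V + 35.1384·d_B = (-57.3921,-33.6419)
sweep = 180° − θ = 127.3069°

center=(-60.2345,-16.4736) T_A=(-48.3015,-3.8073) T_B=(-57.3921,-33.6419) sweep=127.3069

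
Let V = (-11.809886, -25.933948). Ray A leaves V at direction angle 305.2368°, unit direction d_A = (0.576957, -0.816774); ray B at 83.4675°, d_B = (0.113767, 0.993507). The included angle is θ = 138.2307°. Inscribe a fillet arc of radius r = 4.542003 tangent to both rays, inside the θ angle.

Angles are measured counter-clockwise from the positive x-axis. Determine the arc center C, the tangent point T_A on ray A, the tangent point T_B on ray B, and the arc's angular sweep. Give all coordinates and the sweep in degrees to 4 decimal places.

bisector direction at 14.3522° = (0.968791,0.247881)
center distance |VC| = r/sin(θ/2) = 4.542003/sin(69.1154°) = 4.861397
C = V + |VC|·bis = (-7.1002,-24.7289)
T_A = V + ((C−V)·d_A)·d_A = V + 1.7330·d_A = (-10.8100,-27.3494)
T_B = V + ((C−V)·d_B)·d_B = V + 1.7330·d_B = (-11.6127,-24.2122)
sweep = 180° − θ = 41.7693°

center=(-7.1002,-24.7289) T_A=(-10.8100,-27.3494) T_B=(-11.6127,-24.2122) sweep=41.7693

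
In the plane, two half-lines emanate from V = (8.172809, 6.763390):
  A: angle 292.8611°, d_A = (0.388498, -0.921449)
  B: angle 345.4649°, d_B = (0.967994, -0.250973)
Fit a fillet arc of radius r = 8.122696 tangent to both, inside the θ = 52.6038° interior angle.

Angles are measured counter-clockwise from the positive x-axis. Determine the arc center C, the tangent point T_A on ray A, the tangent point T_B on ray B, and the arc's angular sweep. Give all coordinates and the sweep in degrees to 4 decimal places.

center=(22.0419,-5.2237) T_A=(14.5573,-8.3794) T_B=(24.0805,2.6390) sweep=127.3962

bisector direction at 319.1630° = (0.756573,-0.653909)
center distance |VC| = r/sin(θ/2) = 8.122696/sin(26.3019°) = 18.331481
C = V + |VC|·bis = (22.0419,-5.2237)
T_A = V + ((C−V)·d_A)·d_A = V + 16.4337·d_A = (14.5573,-8.3794)
T_B = V + ((C−V)·d_B)·d_B = V + 16.4337·d_B = (24.0805,2.6390)
sweep = 180° − θ = 127.3962°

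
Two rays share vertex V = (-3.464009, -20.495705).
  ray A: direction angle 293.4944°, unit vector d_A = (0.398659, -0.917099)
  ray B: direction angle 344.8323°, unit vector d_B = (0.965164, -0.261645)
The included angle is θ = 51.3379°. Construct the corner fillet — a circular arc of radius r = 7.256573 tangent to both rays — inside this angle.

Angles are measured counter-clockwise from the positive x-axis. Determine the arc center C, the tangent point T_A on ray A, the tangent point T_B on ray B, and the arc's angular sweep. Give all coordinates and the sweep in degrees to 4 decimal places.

center=(9.2103,-31.4501) T_A=(2.5553,-34.3430) T_B=(11.1090,-24.4463) sweep=128.6621

bisector direction at 319.1634° = (0.756577,-0.653905)
center distance |VC| = r/sin(θ/2) = 7.256573/sin(25.6689°) = 16.752225
C = V + |VC|·bis = (9.2103,-31.4501)
T_A = V + ((C−V)·d_A)·d_A = V + 15.0990·d_A = (2.5553,-34.3430)
T_B = V + ((C−V)·d_B)·d_B = V + 15.0990·d_B = (11.1090,-24.4463)
sweep = 180° − θ = 128.6621°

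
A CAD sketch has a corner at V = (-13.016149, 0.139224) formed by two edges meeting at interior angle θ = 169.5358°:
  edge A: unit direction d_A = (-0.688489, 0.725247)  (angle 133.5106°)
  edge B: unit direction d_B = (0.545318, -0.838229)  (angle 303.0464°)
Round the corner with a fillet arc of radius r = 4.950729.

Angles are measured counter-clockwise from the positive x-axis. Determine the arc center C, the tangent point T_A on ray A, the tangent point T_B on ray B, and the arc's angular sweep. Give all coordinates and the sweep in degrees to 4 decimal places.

bisector direction at 218.2785° = (-0.785009,-0.619485)
center distance |VC| = r/sin(θ/2) = 4.950729/sin(84.7679°) = 4.971443
C = V + |VC|·bis = (-16.9188,-2.9405)
T_A = V + ((C−V)·d_A)·d_A = V + 0.4533·d_A = (-13.3283,0.4680)
T_B = V + ((C−V)·d_B)·d_B = V + 0.4533·d_B = (-12.7689,-0.2408)
sweep = 180° − θ = 10.4642°

center=(-16.9188,-2.9405) T_A=(-13.3283,0.4680) T_B=(-12.7689,-0.2408) sweep=10.4642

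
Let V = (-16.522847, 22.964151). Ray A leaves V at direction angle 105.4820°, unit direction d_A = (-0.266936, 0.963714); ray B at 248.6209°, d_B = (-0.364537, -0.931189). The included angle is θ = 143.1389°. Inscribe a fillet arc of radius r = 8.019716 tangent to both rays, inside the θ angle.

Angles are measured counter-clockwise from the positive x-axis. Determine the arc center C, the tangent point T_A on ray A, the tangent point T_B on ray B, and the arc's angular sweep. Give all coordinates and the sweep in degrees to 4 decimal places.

bisector direction at 177.0515° = (-0.998676,0.051439)
center distance |VC| = r/sin(θ/2) = 8.019716/sin(71.5695°) = 8.453307
C = V + |VC|·bis = (-24.9650,23.3990)
T_A = V + ((C−V)·d_A)·d_A = V + 2.6726·d_A = (-17.2362,25.5397)
T_B = V + ((C−V)·d_B)·d_B = V + 2.6726·d_B = (-17.4971,20.4755)
sweep = 180° − θ = 36.8611°

center=(-24.9650,23.3990) T_A=(-17.2362,25.5397) T_B=(-17.4971,20.4755) sweep=36.8611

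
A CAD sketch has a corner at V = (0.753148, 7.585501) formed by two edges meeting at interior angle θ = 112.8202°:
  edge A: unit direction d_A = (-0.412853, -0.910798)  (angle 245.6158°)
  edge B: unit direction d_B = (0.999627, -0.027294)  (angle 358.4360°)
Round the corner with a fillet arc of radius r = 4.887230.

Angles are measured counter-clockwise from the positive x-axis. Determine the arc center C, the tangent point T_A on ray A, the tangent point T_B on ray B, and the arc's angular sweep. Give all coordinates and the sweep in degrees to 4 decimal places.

center=(3.8644,2.6115) T_A=(-0.5869,4.6292) T_B=(3.9978,7.4969) sweep=67.1798

bisector direction at 302.0259° = (0.530303,-0.847808)
center distance |VC| = r/sin(θ/2) = 4.887230/sin(56.4101°) = 5.866891
C = V + |VC|·bis = (3.8644,2.6115)
T_A = V + ((C−V)·d_A)·d_A = V + 3.2458·d_A = (-0.5869,4.6292)
T_B = V + ((C−V)·d_B)·d_B = V + 3.2458·d_B = (3.9978,7.4969)
sweep = 180° − θ = 67.1798°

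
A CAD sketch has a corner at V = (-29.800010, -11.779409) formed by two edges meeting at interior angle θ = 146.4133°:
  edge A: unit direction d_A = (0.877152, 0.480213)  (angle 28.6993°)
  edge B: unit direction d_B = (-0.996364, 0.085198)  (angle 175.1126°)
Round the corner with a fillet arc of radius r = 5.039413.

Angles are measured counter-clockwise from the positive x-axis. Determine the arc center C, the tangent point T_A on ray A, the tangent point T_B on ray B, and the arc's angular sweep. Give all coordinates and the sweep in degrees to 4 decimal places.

center=(-30.8860,-6.6287) T_A=(-28.4660,-11.0491) T_B=(-31.3153,-11.6498) sweep=33.5867

bisector direction at 101.9060° = (-0.206306,0.978488)
center distance |VC| = r/sin(θ/2) = 5.039413/sin(73.2066°) = 5.263902
C = V + |VC|·bis = (-30.8860,-6.6287)
T_A = V + ((C−V)·d_A)·d_A = V + 1.5209·d_A = (-28.4660,-11.0491)
T_B = V + ((C−V)·d_B)·d_B = V + 1.5209·d_B = (-31.3153,-11.6498)
sweep = 180° − θ = 33.5867°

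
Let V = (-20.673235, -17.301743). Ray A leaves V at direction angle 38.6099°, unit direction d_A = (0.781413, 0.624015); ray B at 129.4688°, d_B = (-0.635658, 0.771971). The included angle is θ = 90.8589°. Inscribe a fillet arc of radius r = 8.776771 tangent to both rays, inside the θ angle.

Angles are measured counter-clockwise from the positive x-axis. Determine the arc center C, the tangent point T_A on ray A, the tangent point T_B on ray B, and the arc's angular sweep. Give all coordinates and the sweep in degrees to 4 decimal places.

center=(-19.3938,-5.0481) T_A=(-13.9170,-11.9064) T_B=(-26.1692,-10.6271) sweep=89.1411

bisector direction at 84.0394° = (0.103845,0.994593)
center distance |VC| = r/sin(θ/2) = 8.776771/sin(45.4295°) = 12.320231
C = V + |VC|·bis = (-19.3938,-5.0481)
T_A = V + ((C−V)·d_A)·d_A = V + 8.6462·d_A = (-13.9170,-11.9064)
T_B = V + ((C−V)·d_B)·d_B = V + 8.6462·d_B = (-26.1692,-10.6271)
sweep = 180° − θ = 89.1411°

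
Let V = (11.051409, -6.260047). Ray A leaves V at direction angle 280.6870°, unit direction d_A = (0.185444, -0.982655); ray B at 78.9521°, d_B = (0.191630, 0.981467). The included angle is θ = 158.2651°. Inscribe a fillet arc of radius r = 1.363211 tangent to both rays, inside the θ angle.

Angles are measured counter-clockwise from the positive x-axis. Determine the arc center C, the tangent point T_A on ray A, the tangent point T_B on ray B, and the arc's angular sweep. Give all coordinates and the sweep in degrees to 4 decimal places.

bisector direction at 359.8195° = (0.999995,-0.003149)
center distance |VC| = r/sin(θ/2) = 1.363211/sin(79.1325°) = 1.388105
C = V + |VC|·bis = (12.4395,-6.2644)
T_A = V + ((C−V)·d_A)·d_A = V + 0.2617·d_A = (11.0999,-6.5172)
T_B = V + ((C−V)·d_B)·d_B = V + 0.2617·d_B = (11.1016,-6.0032)
sweep = 180° − θ = 21.7349°

center=(12.4395,-6.2644) T_A=(11.0999,-6.5172) T_B=(11.1016,-6.0032) sweep=21.7349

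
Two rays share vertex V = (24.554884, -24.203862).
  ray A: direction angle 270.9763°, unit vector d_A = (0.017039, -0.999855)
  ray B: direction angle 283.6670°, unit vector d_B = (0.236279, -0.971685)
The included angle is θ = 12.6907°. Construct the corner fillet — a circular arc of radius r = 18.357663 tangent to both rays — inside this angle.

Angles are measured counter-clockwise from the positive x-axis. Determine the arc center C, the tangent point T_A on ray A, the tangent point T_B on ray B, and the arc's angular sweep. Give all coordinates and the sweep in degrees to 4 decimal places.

center=(45.7227,-188.9507) T_A=(27.3677,-189.2635) T_B=(63.5606,-184.6131) sweep=167.3093

bisector direction at 277.3216° = (0.127439,-0.991846)
center distance |VC| = r/sin(θ/2) = 18.357663/sin(6.3453°) = 166.101125
C = V + |VC|·bis = (45.7227,-188.9507)
T_A = V + ((C−V)·d_A)·d_A = V + 165.0836·d_A = (27.3677,-189.2635)
T_B = V + ((C−V)·d_B)·d_B = V + 165.0836·d_B = (63.5606,-184.6131)
sweep = 180° − θ = 167.3093°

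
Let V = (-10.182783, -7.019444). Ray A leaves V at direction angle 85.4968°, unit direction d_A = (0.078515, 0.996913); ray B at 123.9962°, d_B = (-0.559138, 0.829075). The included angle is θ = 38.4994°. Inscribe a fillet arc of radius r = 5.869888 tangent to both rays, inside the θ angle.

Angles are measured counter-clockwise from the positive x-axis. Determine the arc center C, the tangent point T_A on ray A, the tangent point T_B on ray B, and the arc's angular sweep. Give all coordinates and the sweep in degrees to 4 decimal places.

bisector direction at 104.7465° = (-0.254543,0.967061)
center distance |VC| = r/sin(θ/2) = 5.869888/sin(19.2497°) = 17.804497
C = V + |VC|·bis = (-14.7148,10.1986)
T_A = V + ((C−V)·d_A)·d_A = V + 16.8091·d_A = (-8.8630,9.7377)
T_B = V + ((C−V)·d_B)·d_B = V + 16.8091·d_B = (-19.5814,6.9165)
sweep = 180° − θ = 141.5006°

center=(-14.7148,10.1986) T_A=(-8.8630,9.7377) T_B=(-19.5814,6.9165) sweep=141.5006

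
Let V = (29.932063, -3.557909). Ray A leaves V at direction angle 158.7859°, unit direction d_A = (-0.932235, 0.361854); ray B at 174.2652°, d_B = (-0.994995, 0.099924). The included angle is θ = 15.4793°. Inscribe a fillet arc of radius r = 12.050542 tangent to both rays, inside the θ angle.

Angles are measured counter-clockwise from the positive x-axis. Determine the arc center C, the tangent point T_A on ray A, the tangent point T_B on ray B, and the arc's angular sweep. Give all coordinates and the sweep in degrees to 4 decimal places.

bisector direction at 166.5255° = (-0.972474,0.233012)
center distance |VC| = r/sin(θ/2) = 12.050542/sin(7.7397°) = 89.480721
C = V + |VC|·bis = (-57.0856,17.2921)
T_A = V + ((C−V)·d_A)·d_A = V + 88.6656·d_A = (-52.7251,28.5261)
T_B = V + ((C−V)·d_B)·d_B = V + 88.6656·d_B = (-58.2897,5.3019)
sweep = 180° − θ = 164.5207°

center=(-57.0856,17.2921) T_A=(-52.7251,28.5261) T_B=(-58.2897,5.3019) sweep=164.5207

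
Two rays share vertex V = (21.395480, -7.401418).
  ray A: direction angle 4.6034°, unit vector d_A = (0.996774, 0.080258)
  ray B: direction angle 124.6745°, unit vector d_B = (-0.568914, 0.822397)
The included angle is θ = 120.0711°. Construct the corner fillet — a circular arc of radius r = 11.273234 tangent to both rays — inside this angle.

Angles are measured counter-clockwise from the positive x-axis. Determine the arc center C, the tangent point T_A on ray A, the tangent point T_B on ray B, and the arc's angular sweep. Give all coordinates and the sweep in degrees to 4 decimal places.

bisector direction at 64.6390° = (0.428321,0.903627)
center distance |VC| = r/sin(θ/2) = 11.273234/sin(60.0356°) = 13.012550
C = V + |VC|·bis = (26.9690,4.3571)
T_A = V + ((C−V)·d_A)·d_A = V + 6.4993·d_A = (27.8738,-6.8798)
T_B = V + ((C−V)·d_B)·d_B = V + 6.4993·d_B = (17.6980,-2.0564)
sweep = 180° − θ = 59.9289°

center=(26.9690,4.3571) T_A=(27.8738,-6.8798) T_B=(17.6980,-2.0564) sweep=59.9289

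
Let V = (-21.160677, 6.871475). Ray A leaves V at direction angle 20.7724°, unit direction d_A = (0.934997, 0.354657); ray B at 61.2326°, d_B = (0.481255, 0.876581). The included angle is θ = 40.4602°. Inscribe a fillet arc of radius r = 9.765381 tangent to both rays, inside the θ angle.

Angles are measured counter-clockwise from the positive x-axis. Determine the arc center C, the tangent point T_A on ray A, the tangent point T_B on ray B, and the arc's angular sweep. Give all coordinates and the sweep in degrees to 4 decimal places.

bisector direction at 41.0025° = (0.754681,0.656092)
center distance |VC| = r/sin(θ/2) = 9.765381/sin(20.2301°) = 28.240688
C = V + |VC|·bis = (0.1520,25.4000)
T_A = V + ((C−V)·d_A)·d_A = V + 26.4986·d_A = (3.6154,16.2694)
T_B = V + ((C−V)·d_B)·d_B = V + 26.4986·d_B = (-8.4081,30.0996)
sweep = 180° − θ = 139.5398°

center=(0.1520,25.4000) T_A=(3.6154,16.2694) T_B=(-8.4081,30.0996) sweep=139.5398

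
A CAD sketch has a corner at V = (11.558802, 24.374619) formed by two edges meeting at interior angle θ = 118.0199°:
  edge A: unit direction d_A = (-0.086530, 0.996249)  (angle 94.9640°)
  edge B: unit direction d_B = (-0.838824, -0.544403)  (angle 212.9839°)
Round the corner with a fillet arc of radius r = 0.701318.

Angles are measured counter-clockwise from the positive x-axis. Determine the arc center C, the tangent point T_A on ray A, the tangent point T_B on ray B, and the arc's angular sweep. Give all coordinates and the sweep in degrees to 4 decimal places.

center=(10.8237,24.7336) T_A=(11.5224,24.7943) T_B=(11.2055,24.1453) sweep=61.9801

bisector direction at 153.9739° = (-0.898595,0.438780)
center distance |VC| = r/sin(θ/2) = 0.701318/sin(59.0100°) = 0.818096
C = V + |VC|·bis = (10.8237,24.7336)
T_A = V + ((C−V)·d_A)·d_A = V + 0.4212·d_A = (11.5224,24.7943)
T_B = V + ((C−V)·d_B)·d_B = V + 0.4212·d_B = (11.2055,24.1453)
sweep = 180° − θ = 61.9801°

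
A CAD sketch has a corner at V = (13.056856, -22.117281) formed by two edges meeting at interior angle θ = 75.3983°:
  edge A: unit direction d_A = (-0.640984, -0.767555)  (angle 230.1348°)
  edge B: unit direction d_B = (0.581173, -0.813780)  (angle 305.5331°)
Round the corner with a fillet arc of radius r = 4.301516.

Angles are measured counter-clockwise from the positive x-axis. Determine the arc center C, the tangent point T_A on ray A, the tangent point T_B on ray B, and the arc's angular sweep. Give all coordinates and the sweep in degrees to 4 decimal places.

center=(12.7910,-29.1464) T_A=(9.4893,-26.3892) T_B=(16.2915,-26.6465) sweep=104.6017

bisector direction at 267.8340° = (-0.037796,-0.999285)
center distance |VC| = r/sin(θ/2) = 4.301516/sin(37.6992°) = 7.034192
C = V + |VC|·bis = (12.7910,-29.1464)
T_A = V + ((C−V)·d_A)·d_A = V + 5.5657·d_A = (9.4893,-26.3892)
T_B = V + ((C−V)·d_B)·d_B = V + 5.5657·d_B = (16.2915,-26.6465)
sweep = 180° − θ = 104.6017°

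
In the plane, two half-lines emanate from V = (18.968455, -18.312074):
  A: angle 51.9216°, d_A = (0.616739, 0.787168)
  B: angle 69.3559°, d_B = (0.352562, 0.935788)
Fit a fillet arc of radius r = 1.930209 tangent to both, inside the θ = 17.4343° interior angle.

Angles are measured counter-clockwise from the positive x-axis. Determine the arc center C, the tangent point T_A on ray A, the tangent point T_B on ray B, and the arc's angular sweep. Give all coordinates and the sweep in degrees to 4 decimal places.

center=(25.2130,-7.2122) T_A=(26.7324,-8.4026) T_B=(23.4068,-6.5316) sweep=162.5657

bisector direction at 60.6388° = (0.490314,0.871546)
center distance |VC| = r/sin(θ/2) = 1.930209/sin(8.7172°) = 12.735888
C = V + |VC|·bis = (25.2130,-7.2122)
T_A = V + ((C−V)·d_A)·d_A = V + 12.5888·d_A = (26.7324,-8.4026)
T_B = V + ((C−V)·d_B)·d_B = V + 12.5888·d_B = (23.4068,-6.5316)
sweep = 180° − θ = 162.5657°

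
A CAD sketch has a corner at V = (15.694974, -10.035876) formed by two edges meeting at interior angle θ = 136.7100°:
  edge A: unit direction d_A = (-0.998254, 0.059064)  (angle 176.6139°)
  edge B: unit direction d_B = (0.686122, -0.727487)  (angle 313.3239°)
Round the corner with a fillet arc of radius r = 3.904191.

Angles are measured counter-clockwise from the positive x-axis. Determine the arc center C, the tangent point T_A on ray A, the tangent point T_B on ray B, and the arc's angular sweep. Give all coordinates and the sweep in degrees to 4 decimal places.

bisector direction at 244.9689° = (-0.423110,-0.906078)
center distance |VC| = r/sin(θ/2) = 3.904191/sin(68.3550°) = 4.200371
C = V + |VC|·bis = (13.9178,-13.8417)
T_A = V + ((C−V)·d_A)·d_A = V + 1.5493·d_A = (14.1484,-9.9444)
T_B = V + ((C−V)·d_B)·d_B = V + 1.5493·d_B = (16.7580,-11.1630)
sweep = 180° − θ = 43.2900°

center=(13.9178,-13.8417) T_A=(14.1484,-9.9444) T_B=(16.7580,-11.1630) sweep=43.2900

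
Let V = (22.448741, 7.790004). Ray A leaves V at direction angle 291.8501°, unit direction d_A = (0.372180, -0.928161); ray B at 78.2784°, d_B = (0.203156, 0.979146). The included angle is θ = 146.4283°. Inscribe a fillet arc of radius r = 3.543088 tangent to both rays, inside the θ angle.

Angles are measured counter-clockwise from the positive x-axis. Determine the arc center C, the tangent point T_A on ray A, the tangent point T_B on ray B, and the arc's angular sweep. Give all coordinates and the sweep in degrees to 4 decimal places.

bisector direction at 5.0643° = (0.996096,0.088273)
center distance |VC| = r/sin(θ/2) = 3.543088/sin(73.2142°) = 3.700775
C = V + |VC|·bis = (26.1351,8.1167)
T_A = V + ((C−V)·d_A)·d_A = V + 1.0688·d_A = (22.8465,6.7980)
T_B = V + ((C−V)·d_B)·d_B = V + 1.0688·d_B = (22.6659,8.8365)
sweep = 180° − θ = 33.5717°

center=(26.1351,8.1167) T_A=(22.8465,6.7980) T_B=(22.6659,8.8365) sweep=33.5717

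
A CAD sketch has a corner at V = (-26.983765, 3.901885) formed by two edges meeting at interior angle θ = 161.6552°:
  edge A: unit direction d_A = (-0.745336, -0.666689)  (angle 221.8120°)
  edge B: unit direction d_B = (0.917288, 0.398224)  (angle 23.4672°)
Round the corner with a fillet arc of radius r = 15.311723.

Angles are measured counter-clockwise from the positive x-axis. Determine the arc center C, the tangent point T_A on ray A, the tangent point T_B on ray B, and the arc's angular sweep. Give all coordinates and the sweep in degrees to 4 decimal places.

center=(-18.6184,-9.1588) T_A=(-28.8265,2.2536) T_B=(-24.7159,4.8864) sweep=18.3448

bisector direction at 302.6396° = (0.539353,-0.842080)
center distance |VC| = r/sin(θ/2) = 15.311723/sin(80.8276°) = 15.510047
C = V + |VC|·bis = (-18.6184,-9.1588)
T_A = V + ((C−V)·d_A)·d_A = V + 2.4724·d_A = (-28.8265,2.2536)
T_B = V + ((C−V)·d_B)·d_B = V + 2.4724·d_B = (-24.7159,4.8864)
sweep = 180° − θ = 18.3448°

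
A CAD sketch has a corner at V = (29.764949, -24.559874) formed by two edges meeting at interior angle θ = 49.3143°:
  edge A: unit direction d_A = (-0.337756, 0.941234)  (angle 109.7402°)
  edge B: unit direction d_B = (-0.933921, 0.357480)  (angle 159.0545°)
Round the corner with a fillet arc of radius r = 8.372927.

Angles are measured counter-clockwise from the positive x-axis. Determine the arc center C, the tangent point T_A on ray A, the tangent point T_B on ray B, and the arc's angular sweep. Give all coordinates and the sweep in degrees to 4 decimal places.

center=(15.7234,-10.2198) T_A=(23.6043,-7.3918) T_B=(12.7303,-18.0395) sweep=130.6857

bisector direction at 134.3974° = (-0.699630,0.714505)
center distance |VC| = r/sin(θ/2) = 8.372927/sin(24.6572°) = 20.069937
C = V + |VC|·bis = (15.7234,-10.2198)
T_A = V + ((C−V)·d_A)·d_A = V + 18.2400·d_A = (23.6043,-7.3918)
T_B = V + ((C−V)·d_B)·d_B = V + 18.2400·d_B = (12.7303,-18.0395)
sweep = 180° − θ = 130.6857°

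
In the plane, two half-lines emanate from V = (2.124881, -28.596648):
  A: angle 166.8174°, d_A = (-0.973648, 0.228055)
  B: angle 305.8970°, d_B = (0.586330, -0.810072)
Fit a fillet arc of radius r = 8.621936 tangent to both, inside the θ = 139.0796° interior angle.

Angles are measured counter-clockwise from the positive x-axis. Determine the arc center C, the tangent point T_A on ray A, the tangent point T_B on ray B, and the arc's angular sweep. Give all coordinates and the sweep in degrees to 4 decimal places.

bisector direction at 236.3572° = (-0.554014,-0.832508)
center distance |VC| = r/sin(θ/2) = 8.621936/sin(69.5398°) = 9.202472
C = V + |VC|·bis = (-2.9734,-36.2578)
T_A = V + ((C−V)·d_A)·d_A = V + 3.2168·d_A = (-1.0071,-27.8630)
T_B = V + ((C−V)·d_B)·d_B = V + 3.2168·d_B = (4.0110,-31.2025)
sweep = 180° − θ = 40.9204°

center=(-2.9734,-36.2578) T_A=(-1.0071,-27.8630) T_B=(4.0110,-31.2025) sweep=40.9204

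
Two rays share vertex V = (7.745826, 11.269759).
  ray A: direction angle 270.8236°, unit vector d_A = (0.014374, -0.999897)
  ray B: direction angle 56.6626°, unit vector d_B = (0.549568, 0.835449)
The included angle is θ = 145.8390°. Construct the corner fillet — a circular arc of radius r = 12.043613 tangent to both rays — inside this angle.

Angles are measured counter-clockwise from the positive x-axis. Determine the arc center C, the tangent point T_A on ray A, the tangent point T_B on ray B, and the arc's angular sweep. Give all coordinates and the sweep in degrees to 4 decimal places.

bisector direction at 343.7431° = (0.960016,-0.279945)
center distance |VC| = r/sin(θ/2) = 12.043613/sin(72.9195°) = 12.599331
C = V + |VC|·bis = (19.8414,7.7426)
T_A = V + ((C−V)·d_A)·d_A = V + 3.7006·d_A = (7.7990,7.5695)
T_B = V + ((C−V)·d_B)·d_B = V + 3.7006·d_B = (9.7796,14.3614)
sweep = 180° − θ = 34.1610°

center=(19.8414,7.7426) T_A=(7.7990,7.5695) T_B=(9.7796,14.3614) sweep=34.1610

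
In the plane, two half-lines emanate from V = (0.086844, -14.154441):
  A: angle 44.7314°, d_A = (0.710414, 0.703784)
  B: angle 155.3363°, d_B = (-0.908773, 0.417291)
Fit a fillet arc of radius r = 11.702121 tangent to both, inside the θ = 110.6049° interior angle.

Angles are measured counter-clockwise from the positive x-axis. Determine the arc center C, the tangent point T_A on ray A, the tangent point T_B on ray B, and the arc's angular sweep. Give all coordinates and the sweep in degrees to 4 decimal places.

center=(-2.3930,-0.1389) T_A=(5.8428,-8.4522) T_B=(-7.2762,-10.7735) sweep=69.3951

bisector direction at 100.0338° = (-0.174230,0.984705)
center distance |VC| = r/sin(θ/2) = 11.702121/sin(55.3025°) = 14.233241
C = V + |VC|·bis = (-2.3930,-0.1389)
T_A = V + ((C−V)·d_A)·d_A = V + 8.1022·d_A = (5.8428,-8.4522)
T_B = V + ((C−V)·d_B)·d_B = V + 8.1022·d_B = (-7.2762,-10.7735)
sweep = 180° − θ = 69.3951°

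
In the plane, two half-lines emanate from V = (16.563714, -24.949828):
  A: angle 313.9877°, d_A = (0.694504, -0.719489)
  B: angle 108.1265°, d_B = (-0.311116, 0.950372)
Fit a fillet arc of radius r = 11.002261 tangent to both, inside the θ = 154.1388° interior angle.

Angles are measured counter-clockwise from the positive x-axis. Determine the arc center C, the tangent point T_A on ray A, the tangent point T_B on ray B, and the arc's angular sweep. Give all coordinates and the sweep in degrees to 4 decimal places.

center=(26.2341,-19.1262) T_A=(18.3181,-26.7673) T_B=(15.7778,-22.5492) sweep=25.8612

bisector direction at 31.0571° = (0.856654,0.515892)
center distance |VC| = r/sin(θ/2) = 11.002261/sin(77.0694°) = 11.288517
C = V + |VC|·bis = (26.2341,-19.1262)
T_A = V + ((C−V)·d_A)·d_A = V + 2.5260·d_A = (18.3181,-26.7673)
T_B = V + ((C−V)·d_B)·d_B = V + 2.5260·d_B = (15.7778,-22.5492)
sweep = 180° − θ = 25.8612°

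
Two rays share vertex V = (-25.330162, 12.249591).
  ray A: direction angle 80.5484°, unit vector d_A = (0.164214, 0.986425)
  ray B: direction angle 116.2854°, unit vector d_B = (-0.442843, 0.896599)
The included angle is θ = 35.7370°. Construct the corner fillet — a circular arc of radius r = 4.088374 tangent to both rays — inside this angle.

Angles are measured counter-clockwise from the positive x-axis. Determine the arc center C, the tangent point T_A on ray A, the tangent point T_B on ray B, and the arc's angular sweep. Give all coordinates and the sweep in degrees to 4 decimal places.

center=(-27.2805,25.4305) T_A=(-23.2476,24.7591) T_B=(-30.9462,23.6200) sweep=144.2630

bisector direction at 98.4169° = (-0.146375,0.989229)
center distance |VC| = r/sin(θ/2) = 4.088374/sin(17.8685°) = 13.324410
C = V + |VC|·bis = (-27.2805,25.4305)
T_A = V + ((C−V)·d_A)·d_A = V + 12.6817·d_A = (-23.2476,24.7591)
T_B = V + ((C−V)·d_B)·d_B = V + 12.6817·d_B = (-30.9462,23.6200)
sweep = 180° − θ = 144.2630°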